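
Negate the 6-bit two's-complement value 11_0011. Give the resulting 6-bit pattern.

001101

Invert: 001100. Add 1: 001101.
Check: 110011 = -13, 001101 = 13.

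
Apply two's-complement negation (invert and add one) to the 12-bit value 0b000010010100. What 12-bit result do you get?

111101101100

Invert: 111101101011. Add 1: 111101101100.
Check: 000010010100 = 148, 111101101100 = -148.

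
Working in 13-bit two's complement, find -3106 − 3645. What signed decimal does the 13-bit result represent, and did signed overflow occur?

1441; overflow

-3106 → 1001111011110
3645 → 0111000111101
Subtract via negate-and-add: invert 0111000111101 + 1 = 1000111000011 (i.e. -3645).
  1001111011110
+ 1000111000011
= 0010110100001  (discard carry-out 1)
Result 0010110100001: MSB = 0 → value 1441.
Both addends (after negating the subtrahend) are negative but the stored result is non-negative: signed overflow. The true value -3106 − 3645 = -6751 lies outside [-4096, 4095].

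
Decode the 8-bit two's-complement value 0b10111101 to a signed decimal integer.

-67

MSB is 1, so the value is negative.
Invert: 01000010. Add 1: 01000011 = 67. So the value is −67.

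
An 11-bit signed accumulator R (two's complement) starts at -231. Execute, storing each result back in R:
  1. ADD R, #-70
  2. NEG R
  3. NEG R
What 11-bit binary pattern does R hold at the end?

Start: R = -231 = 11100011001.
R = -231 + (-70) = -301 = 11011010011
R = −(-301) = 301 = 00100101101
R = −(301) = -301 = 11011010011

11011010011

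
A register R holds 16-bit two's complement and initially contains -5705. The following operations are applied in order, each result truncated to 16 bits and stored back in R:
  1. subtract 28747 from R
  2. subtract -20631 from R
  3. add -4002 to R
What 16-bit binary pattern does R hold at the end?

1011101001100001

Start: R = -5705 = 1110100110110111.
R = -5705 − 28747 = -34452; wraps to 31084 = 0111100101101100
R = 31084 − (-20631) = 51715; wraps to -13821 = 1100101000000011
R = -13821 + (-4002) = -17823 = 1011101001100001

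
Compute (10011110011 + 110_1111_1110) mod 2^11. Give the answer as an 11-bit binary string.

01111110001

  10011110011
+ 11011111110
= 01111110001  (discard carry-out 1)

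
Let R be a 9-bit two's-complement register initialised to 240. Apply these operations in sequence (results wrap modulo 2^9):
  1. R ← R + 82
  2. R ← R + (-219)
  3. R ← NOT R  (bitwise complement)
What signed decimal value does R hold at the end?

Start: R = 240 = 011110000.
R = 240 + 82 = 322; wraps to -190 = 101000010
R = -190 + (-219) = -409; wraps to 103 = 001100111
R = NOT 001100111 = 110011000 = -104

-104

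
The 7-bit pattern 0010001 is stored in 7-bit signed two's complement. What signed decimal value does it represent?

17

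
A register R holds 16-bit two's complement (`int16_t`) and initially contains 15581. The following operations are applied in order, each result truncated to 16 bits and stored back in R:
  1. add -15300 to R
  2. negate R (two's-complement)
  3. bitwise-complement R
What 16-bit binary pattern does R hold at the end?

Start: R = 15581 = 0011110011011101.
R = 15581 + (-15300) = 281 = 0000000100011001
R = −(281) = -281 = 1111111011100111
R = NOT 1111111011100111 = 0000000100011000 = 280

0000000100011000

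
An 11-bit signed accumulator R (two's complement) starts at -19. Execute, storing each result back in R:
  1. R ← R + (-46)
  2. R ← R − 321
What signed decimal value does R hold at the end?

-386

Start: R = -19 = 11111101101.
R = -19 + (-46) = -65 = 11110111111
R = -65 − 321 = -386 = 11001111110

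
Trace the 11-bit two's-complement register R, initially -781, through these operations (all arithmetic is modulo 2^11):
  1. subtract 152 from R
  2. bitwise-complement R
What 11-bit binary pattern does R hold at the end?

Start: R = -781 = 10011110011.
R = -781 − 152 = -933 = 10001011011
R = NOT 10001011011 = 01110100100 = 932

01110100100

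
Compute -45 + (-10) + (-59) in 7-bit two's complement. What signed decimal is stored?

14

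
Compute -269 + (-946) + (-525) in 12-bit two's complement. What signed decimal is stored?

-1740

-269 + (-946) = -1215 (101101000001)
-1215 + (-525) = -1740 (100100110100)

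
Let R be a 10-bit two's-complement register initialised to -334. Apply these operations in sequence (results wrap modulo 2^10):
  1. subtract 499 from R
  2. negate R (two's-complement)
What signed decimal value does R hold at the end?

-191

Start: R = -334 = 1010110010.
R = -334 − 499 = -833; wraps to 191 = 0010111111
R = −(191) = -191 = 1101000001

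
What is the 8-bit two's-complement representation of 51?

51 is non-negative, so write it directly in 8 bits: 00110011.

00110011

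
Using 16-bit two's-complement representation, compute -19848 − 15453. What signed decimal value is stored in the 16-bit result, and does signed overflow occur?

30235; overflow

-19848 → 1011001001111000
15453 → 0011110001011101
Subtract via negate-and-add: invert 0011110001011101 + 1 = 1100001110100011 (i.e. -15453).
  1011001001111000
+ 1100001110100011
= 0111011000011011  (discard carry-out 1)
Result 0111011000011011: MSB = 0 → value 30235.
Both addends (after negating the subtrahend) are negative but the stored result is non-negative: signed overflow. The true value -19848 − 15453 = -35301 lies outside [-32768, 32767].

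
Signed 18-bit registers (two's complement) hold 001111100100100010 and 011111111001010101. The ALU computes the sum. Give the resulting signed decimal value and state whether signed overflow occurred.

001111100100100010 = 63778 (signed)
011111111001010101 = 130645 (signed)
  001111100100100010
+ 011111111001010101
= 101111011101110111
Result 101111011101110111: MSB = 1 → 194423 − 262144 = -67721.
Both addends are non-negative but the stored result is negative: signed overflow. The true value 63778 + 130645 = 194423 lies outside [-131072, 131071].

-67721; overflow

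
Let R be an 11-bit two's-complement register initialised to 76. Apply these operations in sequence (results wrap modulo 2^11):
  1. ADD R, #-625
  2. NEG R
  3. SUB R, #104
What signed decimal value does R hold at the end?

445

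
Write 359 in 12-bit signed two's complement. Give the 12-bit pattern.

000101100111

359 is non-negative, so write it directly in 12 bits: 000101100111.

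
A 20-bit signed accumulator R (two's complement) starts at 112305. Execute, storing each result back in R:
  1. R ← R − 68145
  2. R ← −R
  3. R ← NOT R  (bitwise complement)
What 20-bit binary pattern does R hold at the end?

Start: R = 112305 = 00011011011010110001.
R = 112305 − 68145 = 44160 = 00001010110010000000
R = −(44160) = -44160 = 11110101001110000000
R = NOT 11110101001110000000 = 00001010110001111111 = 44159

00001010110001111111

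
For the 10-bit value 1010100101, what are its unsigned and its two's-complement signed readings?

unsigned = 677, signed = -347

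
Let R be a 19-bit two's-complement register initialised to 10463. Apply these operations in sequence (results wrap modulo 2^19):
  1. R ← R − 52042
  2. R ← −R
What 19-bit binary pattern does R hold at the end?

Start: R = 10463 = 0000010100011011111.
R = 10463 − 52042 = -41579 = 1110101110110010101
R = −(-41579) = 41579 = 0001010001001101011

0001010001001101011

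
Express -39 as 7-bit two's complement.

|-39| = 39 = 0100111 in 7 bits.
Invert the bits: 1011000. Add 1: 1011001.

1011001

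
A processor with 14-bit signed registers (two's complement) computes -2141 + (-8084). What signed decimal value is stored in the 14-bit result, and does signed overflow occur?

-2141 → 11011110100011
-8084 → 10000001101100
  11011110100011
+ 10000001101100
= 01100000001111  (discard carry-out 1)
Result 01100000001111: MSB = 0 → value 6159.
Both addends are negative but the stored result is non-negative: signed overflow. The true value -2141 + (-8084) = -10225 lies outside [-8192, 8191].

6159; overflow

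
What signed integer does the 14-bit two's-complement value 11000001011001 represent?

-4007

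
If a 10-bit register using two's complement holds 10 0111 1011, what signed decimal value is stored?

-389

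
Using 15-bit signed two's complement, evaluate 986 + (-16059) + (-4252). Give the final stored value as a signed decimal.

13443

986 + (-16059) = -15073 (100010100011111)
-15073 + (-4252) = -19325 → wraps to 13443 (011010010000011)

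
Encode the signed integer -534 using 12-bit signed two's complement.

110111101010

|-534| = 534 = 001000010110 in 12 bits.
Invert the bits: 110111101001. Add 1: 110111101010.
Check: 110111101010 reads as 3562 − 4096 = -534.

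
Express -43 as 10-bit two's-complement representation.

1111010101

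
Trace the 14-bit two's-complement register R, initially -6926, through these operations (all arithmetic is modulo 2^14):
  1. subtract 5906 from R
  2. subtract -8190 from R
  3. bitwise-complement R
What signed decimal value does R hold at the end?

4641

Start: R = -6926 = 10010011110010.
R = -6926 − 5906 = -12832; wraps to 3552 = 00110111100000
R = 3552 − (-8190) = 11742; wraps to -4642 = 10110111011110
R = NOT 10110111011110 = 01001000100001 = 4641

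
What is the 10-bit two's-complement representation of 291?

0100100011

291 is non-negative, so write it directly in 10 bits: 0100100011.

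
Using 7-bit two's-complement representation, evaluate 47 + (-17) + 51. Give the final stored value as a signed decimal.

-47

47 + (-17) = 30 (0011110)
30 + 51 = 81 → wraps to -47 (1010001)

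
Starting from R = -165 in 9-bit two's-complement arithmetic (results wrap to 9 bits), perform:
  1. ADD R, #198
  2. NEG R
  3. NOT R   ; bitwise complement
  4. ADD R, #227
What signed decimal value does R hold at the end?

Start: R = -165 = 101011011.
R = -165 + 198 = 33 = 000100001
R = −(33) = -33 = 111011111
R = NOT 111011111 = 000100000 = 32
R = 32 + 227 = 259; wraps to -253 = 100000011

-253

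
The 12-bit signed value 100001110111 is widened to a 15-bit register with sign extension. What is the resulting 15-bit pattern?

MSB of 100001110111 is 1; replicate it into the new high bits.
111|100001110111 → 111100001110111 (still -1929).

111100001110111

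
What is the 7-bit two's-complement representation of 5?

5 is non-negative, so write it directly in 7 bits: 0000101.

0000101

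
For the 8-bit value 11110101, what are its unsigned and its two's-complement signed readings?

unsigned = 245, signed = -11

Unsigned: 11110101 = 245.
Signed: MSB=1 → 245 − 256 = -11.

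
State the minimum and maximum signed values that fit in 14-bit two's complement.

Minimum: −2^13 = -8192.
Maximum: 2^13 − 1 = 8191.

min = -8192, max = 8191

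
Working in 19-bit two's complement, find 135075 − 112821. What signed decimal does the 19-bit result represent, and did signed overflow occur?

22254; no overflow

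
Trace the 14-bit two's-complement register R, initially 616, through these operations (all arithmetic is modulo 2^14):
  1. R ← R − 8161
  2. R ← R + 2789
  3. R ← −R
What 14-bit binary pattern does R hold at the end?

01001010010100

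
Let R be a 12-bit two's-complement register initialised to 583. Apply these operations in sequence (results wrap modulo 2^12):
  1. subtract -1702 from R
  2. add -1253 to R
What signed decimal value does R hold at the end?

Start: R = 583 = 001001000111.
R = 583 − (-1702) = 2285; wraps to -1811 = 100011101101
R = -1811 + (-1253) = -3064; wraps to 1032 = 010000001000

1032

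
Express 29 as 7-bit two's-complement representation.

0011101

29 is non-negative, so write it directly in 7 bits: 0011101.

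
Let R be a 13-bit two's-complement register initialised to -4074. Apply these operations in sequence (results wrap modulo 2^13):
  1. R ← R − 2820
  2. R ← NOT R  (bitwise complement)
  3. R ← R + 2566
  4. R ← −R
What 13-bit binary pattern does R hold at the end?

Start: R = -4074 = 1000000010110.
R = -4074 − 2820 = -6894; wraps to 1298 = 0010100010010
R = NOT 0010100010010 = 1101011101101 = -1299
R = -1299 + 2566 = 1267 = 0010011110011
R = −(1267) = -1267 = 1101100001101

1101100001101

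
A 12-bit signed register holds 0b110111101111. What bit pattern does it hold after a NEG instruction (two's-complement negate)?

Invert: 001000010000. Add 1: 001000010001.

001000010001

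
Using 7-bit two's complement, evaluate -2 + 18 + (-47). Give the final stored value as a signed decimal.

-2 + 18 = 16 (0010000)
16 + (-47) = -31 (1100001)

-31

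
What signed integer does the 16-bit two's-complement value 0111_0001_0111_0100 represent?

29044

MSB is 0, so the value is non-negative: 0111000101110100 = 29044.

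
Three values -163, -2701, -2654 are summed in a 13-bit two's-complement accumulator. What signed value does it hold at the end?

2674

-163 + (-2701) = -2864 (1010011010000)
-2864 + (-2654) = -5518 → wraps to 2674 (0101001110010)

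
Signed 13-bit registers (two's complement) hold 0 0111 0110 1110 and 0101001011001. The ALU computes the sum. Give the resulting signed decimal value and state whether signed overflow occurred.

-3641; overflow

0 0111 0110 1110 → 0011101101110 = 1902 (signed)
0101001011001 = 2649 (signed)
  0011101101110
+ 0101001011001
= 1000111000111
Result 1000111000111: MSB = 1 → 4551 − 8192 = -3641.
Both addends are non-negative but the stored result is negative: signed overflow. The true value 1902 + 2649 = 4551 lies outside [-4096, 4095].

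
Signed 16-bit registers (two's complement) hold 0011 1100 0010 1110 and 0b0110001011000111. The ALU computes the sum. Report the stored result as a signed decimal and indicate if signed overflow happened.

-24843; overflow

0011 1100 0010 1110 → 0011110000101110 = 15406 (signed)
0b0110001011000111 → 0110001011000111 = 25287 (signed)
  0011110000101110
+ 0110001011000111
= 1001111011110101
Result 1001111011110101: MSB = 1 → 40693 − 65536 = -24843.
Both addends are non-negative but the stored result is negative: signed overflow. The true value 15406 + 25287 = 40693 lies outside [-32768, 32767].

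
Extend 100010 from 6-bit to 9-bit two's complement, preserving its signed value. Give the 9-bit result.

111100010

MSB of 100010 is 1; replicate it into the new high bits.
111|100010 → 111100010 (still -30).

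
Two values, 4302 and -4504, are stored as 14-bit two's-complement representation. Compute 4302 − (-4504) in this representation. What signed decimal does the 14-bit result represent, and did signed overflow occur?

4302 → 01000011001110
-4504 → 10111001101000
Subtract via negate-and-add: invert 10111001101000 + 1 = 01000110011000 (i.e. 4504).
  01000011001110
+ 01000110011000
= 10001001100110
Result 10001001100110: MSB = 1 → 8806 − 16384 = -7578.
Both addends (after negating the subtrahend) are non-negative but the stored result is negative: signed overflow. The true value 4302 − (-4504) = 8806 lies outside [-8192, 8191].

-7578; overflow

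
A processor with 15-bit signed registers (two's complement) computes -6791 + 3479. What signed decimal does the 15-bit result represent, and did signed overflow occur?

-6791 → 110010101111001
3479 → 000110110010111
  110010101111001
+ 000110110010111
= 111001100010000
Result 111001100010000: MSB = 1 → 29456 − 32768 = -3312.
Addends have opposite signs, so signed overflow cannot occur.

-3312; no overflow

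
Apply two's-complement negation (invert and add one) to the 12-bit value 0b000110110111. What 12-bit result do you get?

111001001001

Invert: 111001001000. Add 1: 111001001001.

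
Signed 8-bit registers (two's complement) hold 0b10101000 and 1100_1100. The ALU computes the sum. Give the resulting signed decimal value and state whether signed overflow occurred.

0b10101000 → 10101000 = -88 (signed)
1100_1100 → 11001100 = -52 (signed)
  10101000
+ 11001100
= 01110100  (discard carry-out 1)
Result 01110100: MSB = 0 → value 116.
Both addends are negative but the stored result is non-negative: signed overflow. The true value -88 + (-52) = -140 lies outside [-128, 127].

116; overflow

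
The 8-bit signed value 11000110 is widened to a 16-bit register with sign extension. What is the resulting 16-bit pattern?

1111111111000110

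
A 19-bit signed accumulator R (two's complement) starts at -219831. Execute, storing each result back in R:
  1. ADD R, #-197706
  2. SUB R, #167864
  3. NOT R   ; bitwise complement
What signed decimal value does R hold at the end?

61112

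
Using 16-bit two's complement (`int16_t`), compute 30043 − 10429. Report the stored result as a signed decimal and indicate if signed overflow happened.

30043 → 0111010101011011
10429 → 0010100010111101
Subtract via negate-and-add: invert 0010100010111101 + 1 = 1101011101000011 (i.e. -10429).
  0111010101011011
+ 1101011101000011
= 0100110010011110  (discard carry-out 1)
Result 0100110010011110: MSB = 0 → value 19614.
Addends (after negating the subtrahend) have opposite signs, so signed overflow cannot occur.

19614; no overflow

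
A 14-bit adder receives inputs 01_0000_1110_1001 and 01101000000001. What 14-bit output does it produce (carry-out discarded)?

10101011101010

  01000011101001
+ 01101000000001
= 10101011101010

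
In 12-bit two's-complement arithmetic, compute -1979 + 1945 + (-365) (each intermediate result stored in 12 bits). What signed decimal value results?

-399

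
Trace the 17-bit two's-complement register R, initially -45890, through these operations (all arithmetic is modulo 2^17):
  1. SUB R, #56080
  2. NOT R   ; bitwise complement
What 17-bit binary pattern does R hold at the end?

11000111001010001

Start: R = -45890 = 10100110010111110.
R = -45890 − 56080 = -101970; wraps to 29102 = 00111000110101110
R = NOT 00111000110101110 = 11000111001010001 = -29103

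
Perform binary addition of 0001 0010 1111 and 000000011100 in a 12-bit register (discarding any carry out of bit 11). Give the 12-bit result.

000101001011

  000100101111
+ 000000011100
= 000101001011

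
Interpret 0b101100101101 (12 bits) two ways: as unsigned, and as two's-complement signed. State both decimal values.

unsigned = 2861, signed = -1235

Unsigned: 101100101101 = 2861.
Signed: MSB=1 → 2861 − 4096 = -1235.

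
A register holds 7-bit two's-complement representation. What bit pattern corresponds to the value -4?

|-4| = 4 = 0000100 in 7 bits.
Invert the bits: 1111011. Add 1: 1111100.
Check: 1111100 reads as 124 − 128 = -4.

1111100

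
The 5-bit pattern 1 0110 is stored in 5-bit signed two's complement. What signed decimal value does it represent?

-10

MSB is 1, so the value is negative.
Unsigned reading: 22. Subtract 2^5 = 32: 22 − 32 = -10.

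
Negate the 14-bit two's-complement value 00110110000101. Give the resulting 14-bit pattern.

Invert: 11001001111010. Add 1: 11001001111011.
Check: 00110110000101 = 3461, 11001001111011 = -3461.

11001001111011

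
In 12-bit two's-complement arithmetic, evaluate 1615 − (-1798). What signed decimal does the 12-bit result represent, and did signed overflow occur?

-683; overflow

1615 → 011001001111
-1798 → 100011111010
Subtract via negate-and-add: invert 100011111010 + 1 = 011100000110 (i.e. 1798).
  011001001111
+ 011100000110
= 110101010101
Result 110101010101: MSB = 1 → 3413 − 4096 = -683.
Both addends (after negating the subtrahend) are non-negative but the stored result is negative: signed overflow. The true value 1615 − (-1798) = 3413 lies outside [-2048, 2047].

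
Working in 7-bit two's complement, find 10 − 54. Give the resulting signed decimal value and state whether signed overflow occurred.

-44; no overflow

10 → 0001010
54 → 0110110
Subtract via negate-and-add: invert 0110110 + 1 = 1001010 (i.e. -54).
  0001010
+ 1001010
= 1010100
Result 1010100: MSB = 1 → 84 − 128 = -44.
Addends (after negating the subtrahend) have opposite signs, so signed overflow cannot occur.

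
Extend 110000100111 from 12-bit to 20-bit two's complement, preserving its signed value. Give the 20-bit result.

11111111110000100111

MSB of 110000100111 is 1; replicate it into the new high bits.
11111111|110000100111 → 11111111110000100111 (still -985).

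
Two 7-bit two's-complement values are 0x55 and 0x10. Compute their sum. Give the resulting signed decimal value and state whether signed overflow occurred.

-27; no overflow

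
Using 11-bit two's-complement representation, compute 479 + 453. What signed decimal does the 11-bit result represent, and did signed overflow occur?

479 → 00111011111
453 → 00111000101
  00111011111
+ 00111000101
= 01110100100
Result 01110100100: MSB = 0 → value 932.
Both addends are non-negative and so is the stored result: no signed overflow.

932; no overflow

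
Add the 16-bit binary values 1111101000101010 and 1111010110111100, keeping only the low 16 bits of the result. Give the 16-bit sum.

1110111111100110

  1111101000101010
+ 1111010110111100
= 1110111111100110  (discard carry-out 1)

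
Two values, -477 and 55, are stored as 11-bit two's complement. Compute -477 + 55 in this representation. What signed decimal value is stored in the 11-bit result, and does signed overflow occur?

-422; no overflow

-477 → 11000100011
55 → 00000110111
  11000100011
+ 00000110111
= 11001011010
Result 11001011010: MSB = 1 → 1626 − 2048 = -422.
Addends have opposite signs, so signed overflow cannot occur.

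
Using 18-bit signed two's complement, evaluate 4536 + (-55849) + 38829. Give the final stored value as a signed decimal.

-12484

4536 + (-55849) = -51313 (110011011110001111)
-51313 + 38829 = -12484 (111100111100111100)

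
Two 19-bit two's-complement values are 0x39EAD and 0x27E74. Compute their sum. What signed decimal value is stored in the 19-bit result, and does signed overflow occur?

-123615; overflow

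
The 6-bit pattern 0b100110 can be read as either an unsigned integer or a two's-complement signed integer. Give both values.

unsigned = 38, signed = -26

Unsigned: 100110 = 38.
Signed: MSB=1 → 38 − 64 = -26.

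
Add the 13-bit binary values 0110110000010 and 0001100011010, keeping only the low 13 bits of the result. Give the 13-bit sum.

1000010011100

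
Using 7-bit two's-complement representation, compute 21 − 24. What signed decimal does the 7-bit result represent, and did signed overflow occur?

-3; no overflow

21 → 0010101
24 → 0011000
Subtract via negate-and-add: invert 0011000 + 1 = 1101000 (i.e. -24).
  0010101
+ 1101000
= 1111101
Result 1111101: MSB = 1 → 125 − 128 = -3.
Addends (after negating the subtrahend) have opposite signs, so signed overflow cannot occur.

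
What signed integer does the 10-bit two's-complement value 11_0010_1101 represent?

-211

MSB is 1, so the value is negative.
Invert: 0011010010. Add 1: 0011010011 = 211. So the value is −211.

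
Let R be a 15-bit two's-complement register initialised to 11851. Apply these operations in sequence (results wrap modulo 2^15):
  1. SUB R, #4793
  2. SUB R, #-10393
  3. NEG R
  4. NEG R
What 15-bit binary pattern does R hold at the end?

100010000101011

Start: R = 11851 = 010111001001011.
R = 11851 − 4793 = 7058 = 001101110010010
R = 7058 − (-10393) = 17451; wraps to -15317 = 100010000101011
R = −(-15317) = 15317 = 011101111010101
R = −(15317) = -15317 = 100010000101011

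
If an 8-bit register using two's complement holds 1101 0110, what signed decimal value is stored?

-42

MSB is 1, so the value is negative.
Unsigned reading: 214. Subtract 2^8 = 256: 214 − 256 = -42.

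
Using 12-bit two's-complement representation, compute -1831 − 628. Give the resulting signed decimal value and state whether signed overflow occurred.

-1831 → 100011011001
628 → 001001110100
Subtract via negate-and-add: invert 001001110100 + 1 = 110110001100 (i.e. -628).
  100011011001
+ 110110001100
= 011001100101  (discard carry-out 1)
Result 011001100101: MSB = 0 → value 1637.
Both addends (after negating the subtrahend) are negative but the stored result is non-negative: signed overflow. The true value -1831 − 628 = -2459 lies outside [-2048, 2047].

1637; overflow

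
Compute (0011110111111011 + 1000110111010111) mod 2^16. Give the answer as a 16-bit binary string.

1100101111010010

  0011110111111011
+ 1000110111010111
= 1100101111010010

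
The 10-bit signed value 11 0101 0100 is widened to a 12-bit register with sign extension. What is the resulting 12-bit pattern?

111101010100

MSB of 1101010100 is 1; replicate it into the new high bits.
11|1101010100 → 111101010100 (still -172).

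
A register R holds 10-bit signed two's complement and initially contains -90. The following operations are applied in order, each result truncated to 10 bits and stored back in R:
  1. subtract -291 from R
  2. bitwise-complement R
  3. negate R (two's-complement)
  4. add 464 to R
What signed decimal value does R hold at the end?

Start: R = -90 = 1110100110.
R = -90 − (-291) = 201 = 0011001001
R = NOT 0011001001 = 1100110110 = -202
R = −(-202) = 202 = 0011001010
R = 202 + 464 = 666; wraps to -358 = 1010011010

-358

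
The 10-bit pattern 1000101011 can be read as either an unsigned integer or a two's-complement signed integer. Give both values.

Unsigned: 1000101011 = 555.
Signed: MSB=1 → 555 − 1024 = -469.

unsigned = 555, signed = -469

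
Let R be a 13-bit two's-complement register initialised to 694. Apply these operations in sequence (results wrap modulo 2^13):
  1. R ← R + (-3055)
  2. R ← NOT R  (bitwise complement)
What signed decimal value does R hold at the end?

2360

Start: R = 694 = 0001010110110.
R = 694 + (-3055) = -2361 = 1011011000111
R = NOT 1011011000111 = 0100100111000 = 2360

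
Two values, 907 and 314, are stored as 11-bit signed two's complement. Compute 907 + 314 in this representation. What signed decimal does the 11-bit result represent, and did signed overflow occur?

907 → 01110001011
314 → 00100111010
  01110001011
+ 00100111010
= 10011000101
Result 10011000101: MSB = 1 → 1221 − 2048 = -827.
Both addends are non-negative but the stored result is negative: signed overflow. The true value 907 + 314 = 1221 lies outside [-1024, 1023].

-827; overflow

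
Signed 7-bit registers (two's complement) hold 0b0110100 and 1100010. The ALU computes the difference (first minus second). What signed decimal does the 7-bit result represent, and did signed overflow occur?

-46; overflow

0b0110100 → 0110100 = 52 (signed)
1100010 = -30 (signed)
Subtract via negate-and-add: invert 1100010 + 1 = 0011110 (i.e. 30).
  0110100
+ 0011110
= 1010010
Result 1010010: MSB = 1 → 82 − 128 = -46.
Both addends (after negating the subtrahend) are non-negative but the stored result is negative: signed overflow. The true value 52 − (-30) = 82 lies outside [-64, 63].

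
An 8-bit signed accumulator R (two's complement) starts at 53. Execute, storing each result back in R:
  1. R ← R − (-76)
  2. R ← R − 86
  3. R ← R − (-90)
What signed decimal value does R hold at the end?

-123

Start: R = 53 = 00110101.
R = 53 − (-76) = 129; wraps to -127 = 10000001
R = -127 − 86 = -213; wraps to 43 = 00101011
R = 43 − (-90) = 133; wraps to -123 = 10000101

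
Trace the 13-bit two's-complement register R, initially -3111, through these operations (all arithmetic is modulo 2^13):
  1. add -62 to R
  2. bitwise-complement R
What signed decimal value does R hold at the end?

Start: R = -3111 = 1001111011001.
R = -3111 + (-62) = -3173 = 1001110011011
R = NOT 1001110011011 = 0110001100100 = 3172

3172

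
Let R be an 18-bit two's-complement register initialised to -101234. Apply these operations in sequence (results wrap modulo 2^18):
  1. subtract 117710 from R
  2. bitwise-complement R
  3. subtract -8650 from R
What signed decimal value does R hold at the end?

Start: R = -101234 = 100111010010001110.
R = -101234 − 117710 = -218944; wraps to 43200 = 001010100011000000
R = NOT 001010100011000000 = 110101011100111111 = -43201
R = -43201 − (-8650) = -34551 = 110111100100001001

-34551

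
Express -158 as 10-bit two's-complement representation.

1101100010

|-158| = 158 = 0010011110 in 10 bits.
Invert the bits: 1101100001. Add 1: 1101100010.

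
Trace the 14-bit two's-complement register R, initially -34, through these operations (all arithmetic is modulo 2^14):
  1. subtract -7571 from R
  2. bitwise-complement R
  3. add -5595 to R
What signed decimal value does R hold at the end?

3251

Start: R = -34 = 11111111011110.
R = -34 − (-7571) = 7537 = 01110101110001
R = NOT 01110101110001 = 10001010001110 = -7538
R = -7538 + (-5595) = -13133; wraps to 3251 = 00110010110011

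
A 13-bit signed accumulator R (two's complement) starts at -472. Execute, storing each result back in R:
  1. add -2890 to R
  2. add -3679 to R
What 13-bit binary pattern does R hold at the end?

Start: R = -472 = 1111000101000.
R = -472 + (-2890) = -3362 = 1001011011110
R = -3362 + (-3679) = -7041; wraps to 1151 = 0010001111111

0010001111111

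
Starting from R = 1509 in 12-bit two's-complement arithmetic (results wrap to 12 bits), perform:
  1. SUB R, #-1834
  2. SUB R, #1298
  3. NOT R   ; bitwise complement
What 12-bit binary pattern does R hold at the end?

100000000010

Start: R = 1509 = 010111100101.
R = 1509 − (-1834) = 3343; wraps to -753 = 110100001111
R = -753 − 1298 = -2051; wraps to 2045 = 011111111101
R = NOT 011111111101 = 100000000010 = -2046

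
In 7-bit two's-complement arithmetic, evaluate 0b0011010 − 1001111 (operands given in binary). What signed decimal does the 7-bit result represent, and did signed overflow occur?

-53; overflow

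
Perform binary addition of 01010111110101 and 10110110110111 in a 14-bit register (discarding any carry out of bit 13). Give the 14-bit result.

  01010111110101
+ 10110110110111
= 00001110101100  (discard carry-out 1)

00001110101100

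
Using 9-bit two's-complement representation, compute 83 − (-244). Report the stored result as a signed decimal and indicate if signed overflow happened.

83 → 001010011
-244 → 100001100
Subtract via negate-and-add: invert 100001100 + 1 = 011110100 (i.e. 244).
  001010011
+ 011110100
= 101000111
Result 101000111: MSB = 1 → 327 − 512 = -185.
Both addends (after negating the subtrahend) are non-negative but the stored result is negative: signed overflow. The true value 83 − (-244) = 327 lies outside [-256, 255].

-185; overflow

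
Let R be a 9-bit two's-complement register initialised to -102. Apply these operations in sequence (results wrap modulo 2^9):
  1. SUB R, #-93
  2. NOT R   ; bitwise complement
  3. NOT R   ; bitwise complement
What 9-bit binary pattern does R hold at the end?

111110111

Start: R = -102 = 110011010.
R = -102 − (-93) = -9 = 111110111
R = NOT 111110111 = 000001000 = 8
R = NOT 000001000 = 111110111 = -9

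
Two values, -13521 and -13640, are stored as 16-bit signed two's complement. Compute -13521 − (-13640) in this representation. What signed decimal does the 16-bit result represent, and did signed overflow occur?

-13521 → 1100101100101111
-13640 → 1100101010111000
Subtract via negate-and-add: invert 1100101010111000 + 1 = 0011010101001000 (i.e. 13640).
  1100101100101111
+ 0011010101001000
= 0000000001110111  (discard carry-out 1)
Result 0000000001110111: MSB = 0 → value 119.
Addends (after negating the subtrahend) have opposite signs, so signed overflow cannot occur.

119; no overflow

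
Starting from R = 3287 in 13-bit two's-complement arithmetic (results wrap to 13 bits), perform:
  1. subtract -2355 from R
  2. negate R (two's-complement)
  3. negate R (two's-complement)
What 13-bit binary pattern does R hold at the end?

Start: R = 3287 = 0110011010111.
R = 3287 − (-2355) = 5642; wraps to -2550 = 1011000001010
R = −(-2550) = 2550 = 0100111110110
R = −(2550) = -2550 = 1011000001010

1011000001010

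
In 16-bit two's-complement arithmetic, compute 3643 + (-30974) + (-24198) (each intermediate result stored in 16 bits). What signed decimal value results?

3643 + (-30974) = -27331 (1001010100111101)
-27331 + (-24198) = -51529 → wraps to 14007 (0011011010110111)

14007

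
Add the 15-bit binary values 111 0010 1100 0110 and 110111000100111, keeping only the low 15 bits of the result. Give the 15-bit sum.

  111001011000110
+ 110111000100111
= 110000011101101  (discard carry-out 1)

110000011101101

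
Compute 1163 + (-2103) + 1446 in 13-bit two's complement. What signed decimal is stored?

1163 + (-2103) = -940 (1110001010100)
-940 + 1446 = 506 (0000111111010)

506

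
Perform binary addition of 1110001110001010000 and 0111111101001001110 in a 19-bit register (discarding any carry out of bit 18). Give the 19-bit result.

  1110001110001010000
+ 0111111101001001110
= 0110001011010011110  (discard carry-out 1)

0110001011010011110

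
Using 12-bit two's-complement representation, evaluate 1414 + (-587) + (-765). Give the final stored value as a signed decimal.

1414 + (-587) = 827 (001100111011)
827 + (-765) = 62 (000000111110)

62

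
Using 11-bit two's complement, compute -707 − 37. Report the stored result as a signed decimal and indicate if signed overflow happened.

-744; no overflow

-707 → 10100111101
37 → 00000100101
Subtract via negate-and-add: invert 00000100101 + 1 = 11111011011 (i.e. -37).
  10100111101
+ 11111011011
= 10100011000  (discard carry-out 1)
Result 10100011000: MSB = 1 → 1304 − 2048 = -744.
Both addends (after negating the subtrahend) are negative and so is the stored result: no signed overflow.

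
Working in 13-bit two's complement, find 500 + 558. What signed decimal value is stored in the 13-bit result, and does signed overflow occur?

1058; no overflow

500 → 0000111110100
558 → 0001000101110
  0000111110100
+ 0001000101110
= 0010000100010
Result 0010000100010: MSB = 0 → value 1058.
Both addends are non-negative and so is the stored result: no signed overflow.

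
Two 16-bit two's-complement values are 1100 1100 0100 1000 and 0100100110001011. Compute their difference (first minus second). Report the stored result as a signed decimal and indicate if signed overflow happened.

1100 1100 0100 1000 → 1100110001001000 = -13240 (signed)
0100100110001011 = 18827 (signed)
Subtract via negate-and-add: invert 0100100110001011 + 1 = 1011011001110101 (i.e. -18827).
  1100110001001000
+ 1011011001110101
= 1000001010111101  (discard carry-out 1)
Result 1000001010111101: MSB = 1 → 33469 − 65536 = -32067.
Both addends (after negating the subtrahend) are negative and so is the stored result: no signed overflow.

-32067; no overflow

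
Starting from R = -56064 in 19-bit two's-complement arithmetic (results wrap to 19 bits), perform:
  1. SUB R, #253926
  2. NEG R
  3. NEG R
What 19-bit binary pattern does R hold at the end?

0110100010100011010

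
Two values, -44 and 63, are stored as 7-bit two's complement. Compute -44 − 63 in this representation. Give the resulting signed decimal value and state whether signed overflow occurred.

-44 → 1010100
63 → 0111111
Subtract via negate-and-add: invert 0111111 + 1 = 1000001 (i.e. -63).
  1010100
+ 1000001
= 0010101  (discard carry-out 1)
Result 0010101: MSB = 0 → value 21.
Both addends (after negating the subtrahend) are negative but the stored result is non-negative: signed overflow. The true value -44 − 63 = -107 lies outside [-64, 63].

21; overflow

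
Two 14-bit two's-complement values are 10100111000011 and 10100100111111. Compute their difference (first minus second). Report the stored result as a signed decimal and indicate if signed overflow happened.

132; no overflow

10100111000011 = -5693 (signed)
10100100111111 = -5825 (signed)
Subtract via negate-and-add: invert 10100100111111 + 1 = 01011011000001 (i.e. 5825).
  10100111000011
+ 01011011000001
= 00000010000100  (discard carry-out 1)
Result 00000010000100: MSB = 0 → value 132.
Addends (after negating the subtrahend) have opposite signs, so signed overflow cannot occur.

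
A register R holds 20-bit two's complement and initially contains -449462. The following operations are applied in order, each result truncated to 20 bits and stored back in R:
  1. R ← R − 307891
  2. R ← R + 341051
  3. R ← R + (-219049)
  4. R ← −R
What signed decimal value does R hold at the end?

-413225

Start: R = -449462 = 10010010010001001010.
R = -449462 − 307891 = -757353; wraps to 291223 = 01000111000110010111
R = 291223 + 341051 = 632274; wraps to -416302 = 10011010010111010010
R = -416302 + (-219049) = -635351; wraps to 413225 = 01100100111000101001
R = −(413225) = -413225 = 10011011000111010111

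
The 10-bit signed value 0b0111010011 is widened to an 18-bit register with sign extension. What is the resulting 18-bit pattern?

MSB of 0111010011 is 0; replicate it into the new high bits.
00000000|0111010011 → 000000000111010011 (still 467).

000000000111010011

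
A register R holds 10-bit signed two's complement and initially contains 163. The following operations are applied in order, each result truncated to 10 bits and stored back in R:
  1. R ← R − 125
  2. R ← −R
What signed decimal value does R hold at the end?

-38

Start: R = 163 = 0010100011.
R = 163 − 125 = 38 = 0000100110
R = −(38) = -38 = 1111011010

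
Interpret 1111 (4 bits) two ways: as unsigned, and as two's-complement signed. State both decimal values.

unsigned = 15, signed = -1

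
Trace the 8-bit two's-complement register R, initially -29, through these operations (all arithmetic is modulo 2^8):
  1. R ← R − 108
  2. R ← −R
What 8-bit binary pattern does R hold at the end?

Start: R = -29 = 11100011.
R = -29 − 108 = -137; wraps to 119 = 01110111
R = −(119) = -119 = 10001001

10001001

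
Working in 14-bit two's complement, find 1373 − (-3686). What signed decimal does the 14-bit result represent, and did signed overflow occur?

1373 → 00010101011101
-3686 → 11000110011010
Subtract via negate-and-add: invert 11000110011010 + 1 = 00111001100110 (i.e. 3686).
  00010101011101
+ 00111001100110
= 01001111000011
Result 01001111000011: MSB = 0 → value 5059.
Both addends (after negating the subtrahend) are non-negative and so is the stored result: no signed overflow.

5059; no overflow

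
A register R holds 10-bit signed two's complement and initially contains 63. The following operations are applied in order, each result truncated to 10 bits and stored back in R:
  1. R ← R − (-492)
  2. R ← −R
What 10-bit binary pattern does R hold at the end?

Start: R = 63 = 0000111111.
R = 63 − (-492) = 555; wraps to -469 = 1000101011
R = −(-469) = 469 = 0111010101

0111010101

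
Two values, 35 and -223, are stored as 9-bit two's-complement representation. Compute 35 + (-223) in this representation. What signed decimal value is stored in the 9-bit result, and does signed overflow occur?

-188; no overflow

35 → 000100011
-223 → 100100001
  000100011
+ 100100001
= 101000100
Result 101000100: MSB = 1 → 324 − 512 = -188.
Addends have opposite signs, so signed overflow cannot occur.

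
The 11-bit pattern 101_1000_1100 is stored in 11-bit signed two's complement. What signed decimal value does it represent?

MSB is 1, so the value is negative.
Invert: 01001110011. Add 1: 01001110100 = 628. So the value is −628.

-628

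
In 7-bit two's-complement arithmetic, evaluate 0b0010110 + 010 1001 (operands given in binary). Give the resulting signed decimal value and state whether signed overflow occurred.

0b0010110 → 0010110 = 22 (signed)
010 1001 → 0101001 = 41 (signed)
  0010110
+ 0101001
= 0111111
Result 0111111: MSB = 0 → value 63.
Both addends are non-negative and so is the stored result: no signed overflow.

63; no overflow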